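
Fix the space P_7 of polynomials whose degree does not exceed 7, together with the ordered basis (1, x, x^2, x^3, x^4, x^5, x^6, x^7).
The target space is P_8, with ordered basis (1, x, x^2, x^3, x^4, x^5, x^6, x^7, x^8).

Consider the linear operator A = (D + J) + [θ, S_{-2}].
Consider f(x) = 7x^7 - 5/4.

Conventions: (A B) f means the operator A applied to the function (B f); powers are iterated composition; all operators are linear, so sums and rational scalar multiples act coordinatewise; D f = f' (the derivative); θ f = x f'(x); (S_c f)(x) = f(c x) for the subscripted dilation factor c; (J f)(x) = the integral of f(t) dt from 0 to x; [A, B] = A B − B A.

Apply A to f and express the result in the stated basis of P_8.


D f = 49x^6
J f = (7/8)x^8 - (5/4)x
(D + J) f = (7/8)x^8 + 49x^6 - (5/4)x
S_{-2} f = -896x^7 - 5/4
θ S_{-2} f = -6272x^7
θ f = 49x^7
S_{-2} θ f = -6272x^7
[θ, S_{-2}] f = 0
((D + J) + [θ, S_{-2}]) f = (7/8)x^8 + 49x^6 - (5/4)x

g(x) = (7/8)x^8 + 49x^6 - (5/4)x


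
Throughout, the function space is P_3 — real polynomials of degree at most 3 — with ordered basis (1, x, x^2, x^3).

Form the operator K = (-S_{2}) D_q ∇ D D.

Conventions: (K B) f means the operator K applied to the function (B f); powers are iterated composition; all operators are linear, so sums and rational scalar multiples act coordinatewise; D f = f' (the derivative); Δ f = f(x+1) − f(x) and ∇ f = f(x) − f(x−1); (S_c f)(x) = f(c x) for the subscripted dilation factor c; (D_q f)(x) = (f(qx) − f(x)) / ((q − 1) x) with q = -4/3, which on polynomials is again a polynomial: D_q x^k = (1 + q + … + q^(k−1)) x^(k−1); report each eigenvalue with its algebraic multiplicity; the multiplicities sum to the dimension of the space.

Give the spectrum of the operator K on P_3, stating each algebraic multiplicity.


λ = 0 (multiplicity 4)

image of 1: 0
image of x: 0
image of x^2: 0
image of x^3: 0
the matrix is upper triangular; its diagonal is (0, 0, 0, 0)
for a triangular matrix the eigenvalues are the diagonal entries, with algebraic multiplicity their repetition count


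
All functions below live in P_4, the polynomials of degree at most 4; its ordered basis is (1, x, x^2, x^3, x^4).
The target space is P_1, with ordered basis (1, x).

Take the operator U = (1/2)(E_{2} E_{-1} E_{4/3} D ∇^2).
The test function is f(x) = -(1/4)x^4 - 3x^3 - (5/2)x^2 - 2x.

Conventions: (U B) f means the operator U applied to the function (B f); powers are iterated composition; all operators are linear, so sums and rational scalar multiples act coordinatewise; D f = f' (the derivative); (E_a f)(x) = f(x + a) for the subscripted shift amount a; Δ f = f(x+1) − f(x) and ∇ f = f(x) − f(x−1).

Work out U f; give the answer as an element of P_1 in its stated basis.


the image equals g(x) = -3x - 13

∇ f = -x^3 - (15/2)x^2 + 3x - 9/4
∇ ∇ f = -3x^2 - 12x + 19/2
D ∇^2 f = -6x - 12
E_{4/3} D ∇^2 f = -6x - 20
E_{-1} E_{4/3} D ∇^2 f = -6x - 14
E_{2} (E_{-1} E_{4/3} D) ∇^2 f = -6x - 26
((1/2)(E_{2} E_{-1} E_{4/3} D ∇^2)) f = -3x - 13


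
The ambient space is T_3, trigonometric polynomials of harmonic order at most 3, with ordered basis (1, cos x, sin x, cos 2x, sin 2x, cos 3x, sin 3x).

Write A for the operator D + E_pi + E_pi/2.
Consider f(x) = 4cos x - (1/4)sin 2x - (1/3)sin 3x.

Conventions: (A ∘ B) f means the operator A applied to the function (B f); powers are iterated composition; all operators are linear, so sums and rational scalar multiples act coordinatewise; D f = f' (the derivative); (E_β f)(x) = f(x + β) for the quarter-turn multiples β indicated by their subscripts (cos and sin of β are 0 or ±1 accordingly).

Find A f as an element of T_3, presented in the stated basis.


g(x) = -4cos x - 8sin x - (1/2)cos 2x - (2/3)cos 3x + (1/3)sin 3x

D f = -4sin x - (1/2)cos 2x - cos 3x
E_pi f = -4cos x - (1/4)sin 2x + (1/3)sin 3x
E_pi/2 f = -4sin x + (1/4)sin 2x + (1/3)cos 3x
(D + E_pi + E_pi/2) f = -4cos x - 8sin x - (1/2)cos 2x - (2/3)cos 3x + (1/3)sin 3x


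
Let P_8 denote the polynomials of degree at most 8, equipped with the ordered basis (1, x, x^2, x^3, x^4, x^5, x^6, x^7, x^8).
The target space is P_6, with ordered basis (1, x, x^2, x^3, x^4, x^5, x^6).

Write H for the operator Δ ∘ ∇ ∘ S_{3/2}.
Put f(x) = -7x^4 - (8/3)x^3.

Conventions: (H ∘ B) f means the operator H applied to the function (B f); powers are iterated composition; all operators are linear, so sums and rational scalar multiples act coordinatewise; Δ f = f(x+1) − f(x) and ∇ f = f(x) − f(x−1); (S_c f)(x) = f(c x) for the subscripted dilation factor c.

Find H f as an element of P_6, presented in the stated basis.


S_{3/2} f = -(567/16)x^4 - 9x^3
∇ S_{3/2} f = -(567/4)x^3 + (1485/8)x^2 - (459/4)x + 423/16
Δ ∇ S_{3/2} f = -(1701/4)x^2 - 54x - 567/8

the result is g(x) = -(1701/4)x^2 - 54x - 567/8


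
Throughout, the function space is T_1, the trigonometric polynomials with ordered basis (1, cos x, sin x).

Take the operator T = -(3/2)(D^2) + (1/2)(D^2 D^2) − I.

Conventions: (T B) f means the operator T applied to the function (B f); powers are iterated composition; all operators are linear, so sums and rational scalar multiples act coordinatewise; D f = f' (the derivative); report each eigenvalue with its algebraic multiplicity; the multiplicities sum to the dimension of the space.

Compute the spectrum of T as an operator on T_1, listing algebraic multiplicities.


image of 1: -1
image of cos x: cos x
image of sin x: sin x
the matrix is diagonal; its diagonal is (-1, 1, 1)
for a triangular matrix the eigenvalues are the diagonal entries, with algebraic multiplicity their repetition count

λ = -1 (multiplicity 1), λ = 1 (multiplicity 2)


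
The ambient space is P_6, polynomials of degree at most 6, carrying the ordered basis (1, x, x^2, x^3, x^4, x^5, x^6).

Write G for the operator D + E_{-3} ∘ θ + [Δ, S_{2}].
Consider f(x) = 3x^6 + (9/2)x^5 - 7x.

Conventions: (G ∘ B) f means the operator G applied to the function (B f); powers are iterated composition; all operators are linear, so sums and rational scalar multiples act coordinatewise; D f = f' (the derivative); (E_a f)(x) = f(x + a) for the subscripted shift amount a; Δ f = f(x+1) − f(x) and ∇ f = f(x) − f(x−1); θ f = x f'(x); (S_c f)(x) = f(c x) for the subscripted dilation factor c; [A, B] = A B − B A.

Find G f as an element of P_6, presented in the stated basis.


D f = 18x^5 + (45/2)x^4 - 7
θ f = 18x^6 + (45/2)x^5 - 7x
E_{-3} θ f = 18x^6 - (603/2)x^5 + (4185/2)x^4 - 7695x^3 + 15795x^2 - (34277/2)x + 15351/2
S_{2} f = 192x^6 + 144x^5 - 14x
Δ S_{2} f = 1152x^5 + 3600x^4 + 5280x^3 + 4320x^2 + 1872x + 322
Δ f = 18x^5 + (135/2)x^4 + 105x^3 + 90x^2 + (81/2)x + 1/2
S_{2} Δ f = 576x^5 + 1080x^4 + 840x^3 + 360x^2 + 81x + 1/2
[Δ, S_{2}] f = 576x^5 + 2520x^4 + 4440x^3 + 3960x^2 + 1791x + 643/2
(D + E_{-3} ∘ θ + [Δ, S_{2}]) f = 18x^6 + (585/2)x^5 + 4635x^4 - 3255x^3 + 19755x^2 - (30695/2)x + 7990

the image equals g(x) = 18x^6 + (585/2)x^5 + 4635x^4 - 3255x^3 + 19755x^2 - (30695/2)x + 7990


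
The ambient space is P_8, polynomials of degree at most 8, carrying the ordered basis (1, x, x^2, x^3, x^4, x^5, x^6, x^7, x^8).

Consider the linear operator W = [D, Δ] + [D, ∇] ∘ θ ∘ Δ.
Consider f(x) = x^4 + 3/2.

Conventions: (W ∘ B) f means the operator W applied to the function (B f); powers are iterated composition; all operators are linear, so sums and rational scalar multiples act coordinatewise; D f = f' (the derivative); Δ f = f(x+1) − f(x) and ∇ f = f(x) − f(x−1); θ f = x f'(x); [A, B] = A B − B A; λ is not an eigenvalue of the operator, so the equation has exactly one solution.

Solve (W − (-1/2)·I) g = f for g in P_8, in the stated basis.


the result is g(x) = 2x^4 + 3

write g with unknown coordinates in the stated basis and equate coefficients in (W − (-1/2)·I) g = f
solving from the highest basis element down gives g = 2x^4 + 3
check: W g = 0
so W g − (-1/2)·g = x^4 + 3/2 = f ✓


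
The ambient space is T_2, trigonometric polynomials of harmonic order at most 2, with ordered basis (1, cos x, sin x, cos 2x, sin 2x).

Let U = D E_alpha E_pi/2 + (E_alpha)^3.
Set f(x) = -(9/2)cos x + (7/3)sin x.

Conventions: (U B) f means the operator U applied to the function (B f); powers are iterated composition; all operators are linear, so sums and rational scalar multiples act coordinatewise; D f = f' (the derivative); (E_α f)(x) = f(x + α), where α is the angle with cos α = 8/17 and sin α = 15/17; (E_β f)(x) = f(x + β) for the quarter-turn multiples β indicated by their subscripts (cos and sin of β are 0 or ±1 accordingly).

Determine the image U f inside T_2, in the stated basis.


E_pi/2 f = (7/3)cos x + (9/2)sin x
E_alpha E_pi/2 f = (517/102)cos x + (1/17)sin x
D E_alpha E_pi/2 f = (1/17)cos x - (517/102)sin x
E_alpha f = -(1/17)cos x + (517/102)sin x
E_alpha E_alpha f = (2569/578)cos x + (2113/867)sin x
E_alpha E_alpha E_alpha f = (20841/4913)cos x - (81797/29478)sin x
(D E_alpha E_pi/2 + (E_alpha)^3) f = (21130/4913)cos x - (38535/4913)sin x

the image equals g(x) = (21130/4913)cos x - (38535/4913)sin x


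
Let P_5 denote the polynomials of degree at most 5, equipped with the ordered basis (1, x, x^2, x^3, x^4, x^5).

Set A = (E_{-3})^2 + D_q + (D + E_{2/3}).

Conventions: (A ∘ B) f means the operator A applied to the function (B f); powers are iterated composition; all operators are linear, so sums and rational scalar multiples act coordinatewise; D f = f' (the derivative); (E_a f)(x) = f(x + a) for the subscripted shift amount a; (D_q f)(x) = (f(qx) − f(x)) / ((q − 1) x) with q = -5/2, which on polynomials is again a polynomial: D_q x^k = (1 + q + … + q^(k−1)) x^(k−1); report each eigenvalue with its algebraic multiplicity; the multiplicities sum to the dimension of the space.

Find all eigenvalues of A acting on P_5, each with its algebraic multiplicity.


image of 1: 2
image of x: 2x - 10/3
image of x^2: 2x^2 - (61/6)x + 328/9
image of x^3: 2x^3 - (33/4)x^2 + (328/3)x - 5824/27
image of x^4: 2x^4 - (677/24)x^3 + (656/3)x^2 - (23296/27)x + 104992/81
image of x^5: 2x^5 + (313/48)x^4 + (3280/9)x^3 - (58240/27)x^2 + (524960/81)x - 1889536/243
the matrix is upper triangular; its diagonal is (2, 2, 2, 2, 2, 2)
for a triangular matrix the eigenvalues are the diagonal entries, with algebraic multiplicity their repetition count

λ = 2 (multiplicity 6)


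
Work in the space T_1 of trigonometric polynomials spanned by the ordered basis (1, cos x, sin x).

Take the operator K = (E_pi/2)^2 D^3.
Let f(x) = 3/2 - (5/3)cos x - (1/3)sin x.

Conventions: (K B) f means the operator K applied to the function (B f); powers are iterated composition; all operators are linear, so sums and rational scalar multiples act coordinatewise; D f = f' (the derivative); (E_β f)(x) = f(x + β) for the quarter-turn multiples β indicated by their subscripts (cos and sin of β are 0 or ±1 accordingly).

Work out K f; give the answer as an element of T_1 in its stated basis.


g(x) = -(1/3)cos x + (5/3)sin x

D f = -(1/3)cos x + (5/3)sin x
D D f = (5/3)cos x + (1/3)sin x
D D D f = (1/3)cos x - (5/3)sin x
E_pi/2 D^3 f = -(5/3)cos x - (1/3)sin x
E_pi/2 E_pi/2 D^3 f = -(1/3)cos x + (5/3)sin x


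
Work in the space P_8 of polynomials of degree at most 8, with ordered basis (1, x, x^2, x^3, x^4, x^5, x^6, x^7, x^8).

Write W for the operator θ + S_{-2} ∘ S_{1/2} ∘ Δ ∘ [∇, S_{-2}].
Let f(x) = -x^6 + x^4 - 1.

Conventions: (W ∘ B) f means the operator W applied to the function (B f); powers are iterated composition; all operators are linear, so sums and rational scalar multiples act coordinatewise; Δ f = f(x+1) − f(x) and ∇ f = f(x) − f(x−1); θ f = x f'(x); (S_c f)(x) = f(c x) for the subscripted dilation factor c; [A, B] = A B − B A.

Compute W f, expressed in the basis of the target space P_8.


θ f = -6x^6 + 4x^4
S_{-2} f = -64x^6 + 16x^4 - 1
∇ S_{-2} f = -384x^5 + 960x^4 - 1216x^3 + 864x^2 - 320x + 48
∇ f = -6x^5 + 15x^4 - 16x^3 + 9x^2 - 2x
S_{-2} ∇ f = 192x^5 + 240x^4 + 128x^3 + 36x^2 + 4x
[∇, S_{-2}] f = -576x^5 + 720x^4 - 1344x^3 + 828x^2 - 324x + 48
Δ [∇, S_{-2}] f = -2880x^4 - 2880x^3 - 5472x^2 - 2376x - 696
S_{1/2} Δ [∇, S_{-2}] f = -180x^4 - 360x^3 - 1368x^2 - 1188x - 696
S_{-2} S_{1/2} Δ [∇, S_{-2}] f = -2880x^4 + 2880x^3 - 5472x^2 + 2376x - 696
(θ + S_{-2} ∘ S_{1/2} ∘ Δ ∘ [∇, S_{-2}]) f = -6x^6 - 2876x^4 + 2880x^3 - 5472x^2 + 2376x - 696

the result is g(x) = -6x^6 - 2876x^4 + 2880x^3 - 5472x^2 + 2376x - 696


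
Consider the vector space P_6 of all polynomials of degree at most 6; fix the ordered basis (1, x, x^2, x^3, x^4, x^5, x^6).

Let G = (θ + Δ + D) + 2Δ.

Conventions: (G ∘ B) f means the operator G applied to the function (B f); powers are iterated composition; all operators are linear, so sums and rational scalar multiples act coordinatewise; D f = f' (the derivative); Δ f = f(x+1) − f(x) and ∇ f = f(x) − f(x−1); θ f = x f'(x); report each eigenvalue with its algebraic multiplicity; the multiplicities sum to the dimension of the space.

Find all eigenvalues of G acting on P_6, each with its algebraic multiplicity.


image of 1: 0
image of x: x + 4
image of x^2: 2x^2 + 8x + 3
image of x^3: 3x^3 + 12x^2 + 9x + 3
image of x^4: 4x^4 + 16x^3 + 18x^2 + 12x + 3
image of x^5: 5x^5 + 20x^4 + 30x^3 + 30x^2 + 15x + 3
image of x^6: 6x^6 + 24x^5 + 45x^4 + 60x^3 + 45x^2 + 18x + 3
the matrix is upper triangular; its diagonal is (0, 1, 2, 3, 4, 5, 6)
for a triangular matrix the eigenvalues are the diagonal entries, with algebraic multiplicity their repetition count

λ = 0 (multiplicity 1), λ = 1 (multiplicity 1), λ = 2 (multiplicity 1), λ = 3 (multiplicity 1), λ = 4 (multiplicity 1), λ = 5 (multiplicity 1), λ = 6 (multiplicity 1)


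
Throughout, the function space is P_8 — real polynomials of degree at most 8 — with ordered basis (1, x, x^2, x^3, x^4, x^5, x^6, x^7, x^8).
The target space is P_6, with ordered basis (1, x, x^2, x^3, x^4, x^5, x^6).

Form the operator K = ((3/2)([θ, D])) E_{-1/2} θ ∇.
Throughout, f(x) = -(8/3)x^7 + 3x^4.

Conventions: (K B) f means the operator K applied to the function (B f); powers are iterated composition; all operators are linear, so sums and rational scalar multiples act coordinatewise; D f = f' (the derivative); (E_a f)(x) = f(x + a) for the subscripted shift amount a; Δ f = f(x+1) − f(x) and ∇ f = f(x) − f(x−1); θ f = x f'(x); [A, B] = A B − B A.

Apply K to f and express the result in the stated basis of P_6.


the image equals g(x) = 1008x^5 - 4620x^4 + 8960x^3 - 9192x^2 + 4911x - 4265/4

∇ f = -(56/3)x^6 + 56x^5 - (280/3)x^4 + (316/3)x^3 - 74x^2 + (92/3)x - 17/3
θ ∇ f = -112x^6 + 280x^5 - (1120/3)x^4 + 316x^3 - 148x^2 + (92/3)x
E_{-1/2} (θ ∇) f = -112x^6 + 616x^5 - (4480/3)x^4 + (6128/3)x^3 - 1637x^2 + (4265/6)x - 377/3
D (E_{-1/2} θ ∇) f = -672x^5 + 3080x^4 - (17920/3)x^3 + 6128x^2 - 3274x + 4265/6
θ D (E_{-1/2} θ ∇) f = -3360x^5 + 12320x^4 - 17920x^3 + 12256x^2 - 3274x
θ (E_{-1/2} θ ∇) f = -672x^6 + 3080x^5 - (17920/3)x^4 + 6128x^3 - 3274x^2 + (4265/6)x
D θ (E_{-1/2} θ ∇) f = -4032x^5 + 15400x^4 - (71680/3)x^3 + 18384x^2 - 6548x + 4265/6
[θ, D] (E_{-1/2} θ ∇) f = 672x^5 - 3080x^4 + (17920/3)x^3 - 6128x^2 + 3274x - 4265/6
((3/2)([θ, D])) (E_{-1/2} θ ∇) f = 1008x^5 - 4620x^4 + 8960x^3 - 9192x^2 + 4911x - 4265/4


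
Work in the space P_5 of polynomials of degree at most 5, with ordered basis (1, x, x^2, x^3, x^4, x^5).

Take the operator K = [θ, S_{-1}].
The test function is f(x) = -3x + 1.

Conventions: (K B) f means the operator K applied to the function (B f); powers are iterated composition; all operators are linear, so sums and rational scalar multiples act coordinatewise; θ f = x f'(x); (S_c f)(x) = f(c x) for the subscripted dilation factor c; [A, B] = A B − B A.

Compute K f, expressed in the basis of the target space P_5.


the image equals g(x) = 0

S_{-1} f = 3x + 1
θ S_{-1} f = 3x
θ f = -3x
S_{-1} θ f = 3x
[θ, S_{-1}] f = 0


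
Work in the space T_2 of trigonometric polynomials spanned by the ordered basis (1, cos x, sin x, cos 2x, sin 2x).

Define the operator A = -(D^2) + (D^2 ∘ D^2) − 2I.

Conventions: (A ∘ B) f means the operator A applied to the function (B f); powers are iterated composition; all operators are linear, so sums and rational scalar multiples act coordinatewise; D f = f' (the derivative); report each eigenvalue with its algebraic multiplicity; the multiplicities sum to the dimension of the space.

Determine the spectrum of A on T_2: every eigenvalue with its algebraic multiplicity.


image of 1: -2
image of cos x: 0
image of sin x: 0
image of cos 2x: 18cos 2x
image of sin 2x: 18sin 2x
the matrix is diagonal; its diagonal is (-2, 0, 0, 18, 18)
for a triangular matrix the eigenvalues are the diagonal entries, with algebraic multiplicity their repetition count

λ = -2 (multiplicity 1), λ = 0 (multiplicity 2), λ = 18 (multiplicity 2)


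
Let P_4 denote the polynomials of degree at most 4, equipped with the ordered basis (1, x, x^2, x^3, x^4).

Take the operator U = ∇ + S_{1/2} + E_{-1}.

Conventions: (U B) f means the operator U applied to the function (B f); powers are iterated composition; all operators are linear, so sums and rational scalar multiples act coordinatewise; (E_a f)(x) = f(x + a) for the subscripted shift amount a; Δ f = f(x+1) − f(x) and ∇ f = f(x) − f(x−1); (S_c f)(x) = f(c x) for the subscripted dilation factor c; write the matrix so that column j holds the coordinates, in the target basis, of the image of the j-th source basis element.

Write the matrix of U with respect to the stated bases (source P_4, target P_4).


image of 1: 2
image of x: (3/2)x
image of x^2: (5/4)x^2
image of x^3: (9/8)x^3
image of x^4: (17/16)x^4
each image's coordinates form column j of the matrix

the matrix is [[2, 0, 0, 0, 0]; [0, 3/2, 0, 0, 0]; [0, 0, 5/4, 0, 0]; [0, 0, 0, 9/8, 0]; [0, 0, 0, 0, 17/16]] (rows listed top to bottom)


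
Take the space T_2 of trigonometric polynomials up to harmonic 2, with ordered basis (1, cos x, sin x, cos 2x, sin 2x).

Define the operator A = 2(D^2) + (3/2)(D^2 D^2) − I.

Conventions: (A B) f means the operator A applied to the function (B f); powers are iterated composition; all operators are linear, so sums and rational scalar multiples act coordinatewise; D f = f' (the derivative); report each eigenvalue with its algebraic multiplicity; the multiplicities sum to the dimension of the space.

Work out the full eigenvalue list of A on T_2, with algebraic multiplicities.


λ = -3/2 (multiplicity 2), λ = -1 (multiplicity 1), λ = 15 (multiplicity 2)

image of 1: -1
image of cos x: -(3/2)cos x
image of sin x: -(3/2)sin x
image of cos 2x: 15cos 2x
image of sin 2x: 15sin 2x
the matrix is diagonal; its diagonal is (-1, -3/2, -3/2, 15, 15)
for a triangular matrix the eigenvalues are the diagonal entries, with algebraic multiplicity their repetition count


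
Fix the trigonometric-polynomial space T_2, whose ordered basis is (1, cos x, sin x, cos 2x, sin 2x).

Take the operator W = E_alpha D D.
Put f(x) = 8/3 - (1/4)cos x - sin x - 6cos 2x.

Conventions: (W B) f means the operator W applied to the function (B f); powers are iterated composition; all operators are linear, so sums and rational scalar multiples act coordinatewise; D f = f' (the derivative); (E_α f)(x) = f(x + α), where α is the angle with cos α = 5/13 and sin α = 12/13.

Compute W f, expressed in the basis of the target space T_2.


the image equals g(x) = (53/52)cos x + (2/13)sin x - (2856/169)cos 2x - (2880/169)sin 2x

D f = -cos x + (1/4)sin x + 12sin 2x
D D f = (1/4)cos x + sin x + 24cos 2x
E_alpha D D f = (53/52)cos x + (2/13)sin x - (2856/169)cos 2x - (2880/169)sin 2x


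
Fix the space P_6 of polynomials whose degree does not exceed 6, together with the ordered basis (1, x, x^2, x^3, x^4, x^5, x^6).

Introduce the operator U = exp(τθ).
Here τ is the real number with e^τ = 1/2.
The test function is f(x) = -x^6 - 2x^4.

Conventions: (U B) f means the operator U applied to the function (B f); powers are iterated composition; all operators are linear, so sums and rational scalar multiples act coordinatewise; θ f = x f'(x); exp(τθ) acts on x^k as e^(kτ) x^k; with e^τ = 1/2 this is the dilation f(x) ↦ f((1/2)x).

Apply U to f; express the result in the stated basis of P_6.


exp(τθ) x^k = e^(kτ) x^k; with e^τ = 1/2 this sends x^k to (1/2)^k x^k
x^4 ↦ 1/16 x^4
x^6 ↦ 1/64 x^6
applying this coordinatewise to f: exp(τθ) f = -(1/64)x^6 - (1/8)x^4

the result is g(x) = -(1/64)x^6 - (1/8)x^4


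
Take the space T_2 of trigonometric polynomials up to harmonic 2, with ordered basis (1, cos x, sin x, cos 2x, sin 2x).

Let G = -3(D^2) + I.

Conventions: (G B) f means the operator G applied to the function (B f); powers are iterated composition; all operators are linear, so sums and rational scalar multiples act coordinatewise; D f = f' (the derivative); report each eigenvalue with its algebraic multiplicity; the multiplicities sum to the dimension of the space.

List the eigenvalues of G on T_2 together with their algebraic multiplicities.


λ = 1 (multiplicity 1), λ = 4 (multiplicity 2), λ = 13 (multiplicity 2)

image of 1: 1
image of cos x: 4cos x
image of sin x: 4sin x
image of cos 2x: 13cos 2x
image of sin 2x: 13sin 2x
the matrix is diagonal; its diagonal is (1, 4, 4, 13, 13)
for a triangular matrix the eigenvalues are the diagonal entries, with algebraic multiplicity their repetition count


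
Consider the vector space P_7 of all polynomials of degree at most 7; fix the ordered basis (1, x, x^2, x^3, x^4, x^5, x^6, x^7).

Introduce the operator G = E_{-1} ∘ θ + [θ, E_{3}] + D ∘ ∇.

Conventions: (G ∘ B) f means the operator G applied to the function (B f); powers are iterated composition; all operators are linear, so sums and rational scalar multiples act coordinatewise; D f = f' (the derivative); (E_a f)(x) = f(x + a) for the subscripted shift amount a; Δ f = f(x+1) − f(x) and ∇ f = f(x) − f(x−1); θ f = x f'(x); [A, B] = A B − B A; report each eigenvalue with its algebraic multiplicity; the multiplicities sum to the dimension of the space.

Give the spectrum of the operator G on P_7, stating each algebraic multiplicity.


λ = 0 (multiplicity 1), λ = 1 (multiplicity 1), λ = 2 (multiplicity 1), λ = 3 (multiplicity 1), λ = 4 (multiplicity 1), λ = 5 (multiplicity 1), λ = 6 (multiplicity 1), λ = 7 (multiplicity 1)

image of 1: 0
image of x: x - 4
image of x^2: 2x^2 - 10x - 14
image of x^3: 3x^3 - 18x^2 - 39x - 87
image of x^4: 4x^4 - 28x^3 - 72x^2 - 352x - 316
image of x^5: 5x^5 - 40x^4 - 110x^3 - 890x^2 - 1575x - 1225
image of x^6: 6x^6 - 54x^5 - 150x^4 - 1800x^3 - 4710x^2 - 7356x - 4362
image of x^7: 7x^7 - 70x^6 - 189x^5 - 3185x^4 - 10955x^3 - 25767x^2 - 30527x - 15323
the matrix is upper triangular; its diagonal is (0, 1, 2, 3, 4, 5, 6, 7)
for a triangular matrix the eigenvalues are the diagonal entries, with algebraic multiplicity their repetition count


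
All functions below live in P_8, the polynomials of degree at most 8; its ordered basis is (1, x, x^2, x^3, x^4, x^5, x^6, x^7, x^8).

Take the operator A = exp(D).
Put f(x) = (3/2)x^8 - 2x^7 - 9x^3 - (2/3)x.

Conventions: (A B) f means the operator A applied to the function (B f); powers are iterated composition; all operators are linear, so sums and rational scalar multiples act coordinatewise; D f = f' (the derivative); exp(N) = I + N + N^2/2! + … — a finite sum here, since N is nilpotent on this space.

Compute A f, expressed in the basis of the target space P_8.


order-1 term: 12x^7 - 14x^6 - 27x^2 - 2/3
order-2 term: 42x^6 - 42x^5 - 27x
order-3 term: 84x^5 - 70x^4 - 9
order-4 term: 105x^4 - 70x^3
order-5 term: 84x^3 - 42x^2
order-6 term: 42x^2 - 14x
order-7 term: 12x - 2
order-8 term: 3/2
the series for exp(D) f terminates at order 8
exp(D) f = (3/2)x^8 + 10x^7 + 28x^6 + 42x^5 + 35x^4 + 5x^3 - 27x^2 - (89/3)x - 61/6

the result is g(x) = (3/2)x^8 + 10x^7 + 28x^6 + 42x^5 + 35x^4 + 5x^3 - 27x^2 - (89/3)x - 61/6


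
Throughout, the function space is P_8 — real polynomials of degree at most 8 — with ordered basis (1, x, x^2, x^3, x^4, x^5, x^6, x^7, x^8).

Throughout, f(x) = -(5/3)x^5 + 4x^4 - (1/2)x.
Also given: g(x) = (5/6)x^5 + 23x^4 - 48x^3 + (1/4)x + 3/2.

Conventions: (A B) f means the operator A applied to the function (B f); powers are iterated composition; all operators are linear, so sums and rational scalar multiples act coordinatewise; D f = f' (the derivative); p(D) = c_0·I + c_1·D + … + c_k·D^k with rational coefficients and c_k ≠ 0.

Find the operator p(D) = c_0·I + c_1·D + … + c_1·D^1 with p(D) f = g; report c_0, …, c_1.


c_0 = -1/2, c_1 = -3

D^0 f = -(5/3)x^5 + 4x^4 - (1/2)x
D^1 f = -(25/3)x^4 + 16x^3 - 1/2
matching coefficients of g against c_0 f + c_1 Df + … from the top degree down determines the c_i
solution: c_0 = -1/2, c_1 = -3


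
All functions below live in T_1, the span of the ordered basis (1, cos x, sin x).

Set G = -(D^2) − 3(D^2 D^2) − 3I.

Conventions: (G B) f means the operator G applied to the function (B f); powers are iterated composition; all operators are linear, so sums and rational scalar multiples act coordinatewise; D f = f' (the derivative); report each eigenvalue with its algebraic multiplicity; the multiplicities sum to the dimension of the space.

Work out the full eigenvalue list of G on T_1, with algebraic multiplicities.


λ = -5 (multiplicity 2), λ = -3 (multiplicity 1)

image of 1: -3
image of cos x: -5cos x
image of sin x: -5sin x
the matrix is diagonal; its diagonal is (-3, -5, -5)
for a triangular matrix the eigenvalues are the diagonal entries, with algebraic multiplicity their repetition count


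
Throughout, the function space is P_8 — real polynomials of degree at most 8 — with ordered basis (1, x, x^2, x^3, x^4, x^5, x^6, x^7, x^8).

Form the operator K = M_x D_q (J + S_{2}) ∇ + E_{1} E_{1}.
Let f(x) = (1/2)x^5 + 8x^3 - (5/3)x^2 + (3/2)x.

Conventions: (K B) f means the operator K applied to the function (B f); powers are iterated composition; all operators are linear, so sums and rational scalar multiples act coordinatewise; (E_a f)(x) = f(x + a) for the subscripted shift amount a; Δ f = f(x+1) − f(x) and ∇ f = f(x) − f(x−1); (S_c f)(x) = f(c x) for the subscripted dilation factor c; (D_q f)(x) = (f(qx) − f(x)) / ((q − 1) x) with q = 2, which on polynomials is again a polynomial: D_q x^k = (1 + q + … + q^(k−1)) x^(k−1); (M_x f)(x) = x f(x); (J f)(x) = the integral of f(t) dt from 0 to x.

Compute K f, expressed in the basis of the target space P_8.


the result is g(x) = 16x^5 + (2345/4)x^4 - (553/3)x^3 + (4675/12)x^2 + (497/6)x + 229/3

∇ f = (5/2)x^4 - 5x^3 + 29x^2 - (179/6)x + 35/3
J ∇ f = (1/2)x^5 - (5/4)x^4 + (29/3)x^3 - (179/12)x^2 + (35/3)x
S_{2} ∇ f = 40x^4 - 40x^3 + 116x^2 - (179/3)x + 35/3
(J + S_{2}) ∇ f = (1/2)x^5 + (155/4)x^4 - (91/3)x^3 + (1213/12)x^2 - 48x + 35/3
D_q (J + S_{2}) ∇ f = (31/2)x^4 + (2325/4)x^3 - (637/3)x^2 + (1213/4)x - 48
M_x D_q (J + S_{2}) ∇ f = (31/2)x^5 + (2325/4)x^4 - (637/3)x^3 + (1213/4)x^2 - 48x
E_{1} f = (1/2)x^5 + (5/2)x^4 + 13x^3 + (82/3)x^2 + (74/3)x + 25/3
E_{1} E_{1} f = (1/2)x^5 + 5x^4 + 28x^3 + (259/3)x^2 + (785/6)x + 229/3
(M_x D_q (J + S_{2}) ∇ + E_{1} E_{1}) f = 16x^5 + (2345/4)x^4 - (553/3)x^3 + (4675/12)x^2 + (497/6)x + 229/3


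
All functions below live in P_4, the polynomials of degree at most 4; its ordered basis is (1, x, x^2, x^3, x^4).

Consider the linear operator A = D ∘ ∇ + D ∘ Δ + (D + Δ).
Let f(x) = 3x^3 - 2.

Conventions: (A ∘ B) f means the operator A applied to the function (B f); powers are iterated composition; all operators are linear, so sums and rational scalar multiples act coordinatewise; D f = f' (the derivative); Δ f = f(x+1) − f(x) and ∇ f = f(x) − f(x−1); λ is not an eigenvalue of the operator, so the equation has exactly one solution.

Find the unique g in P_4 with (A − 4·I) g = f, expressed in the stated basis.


the image equals g(x) = -(3/4)x^3 - (9/8)x^2 - (63/16)x - 49/16

write g with unknown coordinates in the stated basis and equate coefficients in (A − 4·I) g = f
solving from the highest basis element down gives g = -(3/4)x^3 - (9/8)x^2 - (63/16)x - 49/16
check: A g = -(9/2)x^2 - (63/4)x - 57/4
so A g − 4·g = 3x^3 - 2 = f ✓


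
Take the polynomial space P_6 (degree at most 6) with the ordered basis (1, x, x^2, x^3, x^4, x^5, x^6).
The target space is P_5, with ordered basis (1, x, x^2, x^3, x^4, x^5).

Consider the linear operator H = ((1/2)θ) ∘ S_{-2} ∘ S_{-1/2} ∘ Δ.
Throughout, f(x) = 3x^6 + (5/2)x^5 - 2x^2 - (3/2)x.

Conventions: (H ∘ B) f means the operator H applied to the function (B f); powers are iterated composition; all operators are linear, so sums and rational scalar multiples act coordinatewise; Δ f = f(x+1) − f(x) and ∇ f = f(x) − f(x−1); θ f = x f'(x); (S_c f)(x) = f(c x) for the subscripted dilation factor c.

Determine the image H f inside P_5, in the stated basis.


Δ f = 18x^5 + (115/2)x^4 + 85x^3 + 70x^2 + (53/2)x + 2
S_{-1/2} Δ f = -(9/16)x^5 + (115/32)x^4 - (85/8)x^3 + (35/2)x^2 - (53/4)x + 2
S_{-2} S_{-1/2} Δ f = 18x^5 + (115/2)x^4 + 85x^3 + 70x^2 + (53/2)x + 2
θ (S_{-2} ∘ S_{-1/2} ∘ Δ) f = 90x^5 + 230x^4 + 255x^3 + 140x^2 + (53/2)x
((1/2)θ) (S_{-2} ∘ S_{-1/2} ∘ Δ) f = 45x^5 + 115x^4 + (255/2)x^3 + 70x^2 + (53/4)x

g(x) = 45x^5 + 115x^4 + (255/2)x^3 + 70x^2 + (53/4)x


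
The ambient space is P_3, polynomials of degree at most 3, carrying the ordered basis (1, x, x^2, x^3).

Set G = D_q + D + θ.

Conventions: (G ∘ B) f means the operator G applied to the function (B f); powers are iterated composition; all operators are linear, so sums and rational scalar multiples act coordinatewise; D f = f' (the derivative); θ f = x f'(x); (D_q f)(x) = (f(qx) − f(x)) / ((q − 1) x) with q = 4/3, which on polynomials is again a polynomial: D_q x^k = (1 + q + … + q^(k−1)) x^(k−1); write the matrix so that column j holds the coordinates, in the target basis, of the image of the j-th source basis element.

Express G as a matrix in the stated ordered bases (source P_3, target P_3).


image of 1: 0
image of x: x + 2
image of x^2: 2x^2 + (13/3)x
image of x^3: 3x^3 + (64/9)x^2
each image's coordinates form column j of the matrix

the matrix is [[0, 2, 0, 0]; [0, 1, 13/3, 0]; [0, 0, 2, 64/9]; [0, 0, 0, 3]] (rows listed top to bottom)


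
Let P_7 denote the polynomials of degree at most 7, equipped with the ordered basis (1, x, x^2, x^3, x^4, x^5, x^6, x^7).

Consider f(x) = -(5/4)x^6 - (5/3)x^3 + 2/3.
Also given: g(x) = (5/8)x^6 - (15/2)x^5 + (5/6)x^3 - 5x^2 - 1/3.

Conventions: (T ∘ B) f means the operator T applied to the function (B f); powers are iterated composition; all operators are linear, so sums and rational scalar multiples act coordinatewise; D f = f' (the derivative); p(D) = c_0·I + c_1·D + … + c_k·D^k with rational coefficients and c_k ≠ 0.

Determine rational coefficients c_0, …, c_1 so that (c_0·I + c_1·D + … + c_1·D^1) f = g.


D^0 f = -(5/4)x^6 - (5/3)x^3 + 2/3
D^1 f = -(15/2)x^5 - 5x^2
matching coefficients of g against c_0 f + c_1 Df + … from the top degree down determines the c_i
solution: c_0 = -1/2, c_1 = 1

c_0 = -1/2, c_1 = 1


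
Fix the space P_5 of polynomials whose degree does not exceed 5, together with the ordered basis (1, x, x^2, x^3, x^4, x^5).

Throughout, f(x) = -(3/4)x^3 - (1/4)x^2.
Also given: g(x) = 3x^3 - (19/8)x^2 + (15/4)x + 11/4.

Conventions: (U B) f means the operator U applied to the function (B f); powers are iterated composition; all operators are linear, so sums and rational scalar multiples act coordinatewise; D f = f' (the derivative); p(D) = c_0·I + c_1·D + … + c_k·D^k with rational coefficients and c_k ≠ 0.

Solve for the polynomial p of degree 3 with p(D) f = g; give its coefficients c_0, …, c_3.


D^0 f = -(3/4)x^3 - (1/4)x^2
D^1 f = -(9/4)x^2 - (1/2)x
D^2 f = -(9/2)x - 1/2
D^3 f = -9/2
matching coefficients of g against c_0 f + c_1 Df + … from the top degree down determines the c_i
solution: c_0 = -4, c_1 = 3/2, c_2 = -1, c_3 = -1/2

c_0 = -4, c_1 = 3/2, c_2 = -1, c_3 = -1/2


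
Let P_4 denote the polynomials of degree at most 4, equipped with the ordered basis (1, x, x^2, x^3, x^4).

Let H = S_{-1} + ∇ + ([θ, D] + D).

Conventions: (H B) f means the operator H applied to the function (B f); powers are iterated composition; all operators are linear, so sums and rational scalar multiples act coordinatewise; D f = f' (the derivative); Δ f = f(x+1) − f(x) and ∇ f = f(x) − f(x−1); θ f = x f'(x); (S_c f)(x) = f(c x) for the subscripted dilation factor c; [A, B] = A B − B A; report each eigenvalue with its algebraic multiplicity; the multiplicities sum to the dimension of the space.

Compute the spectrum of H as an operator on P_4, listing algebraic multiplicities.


image of 1: 1
image of x: -x + 1
image of x^2: x^2 + 2x - 1
image of x^3: -x^3 + 3x^2 - 3x + 1
image of x^4: x^4 + 4x^3 - 6x^2 + 4x - 1
the matrix is upper triangular; its diagonal is (1, -1, 1, -1, 1)
for a triangular matrix the eigenvalues are the diagonal entries, with algebraic multiplicity their repetition count

λ = -1 (multiplicity 2), λ = 1 (multiplicity 3)


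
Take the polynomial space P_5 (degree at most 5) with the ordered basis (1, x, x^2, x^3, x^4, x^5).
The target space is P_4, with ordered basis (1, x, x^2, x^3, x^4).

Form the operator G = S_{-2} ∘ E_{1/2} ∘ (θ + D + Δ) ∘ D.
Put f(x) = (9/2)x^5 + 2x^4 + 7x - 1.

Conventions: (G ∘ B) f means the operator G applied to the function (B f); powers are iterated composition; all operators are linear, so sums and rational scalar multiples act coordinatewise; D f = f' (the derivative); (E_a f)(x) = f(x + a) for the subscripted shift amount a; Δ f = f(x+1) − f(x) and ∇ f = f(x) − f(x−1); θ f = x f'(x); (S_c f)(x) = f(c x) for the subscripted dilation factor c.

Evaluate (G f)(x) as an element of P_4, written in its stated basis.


the image equals g(x) = 1440x^4 - 3072x^3 + 2496x^2 - 990x + 1315/8

D f = (45/2)x^4 + 8x^3 + 7
θ D f = 90x^4 + 24x^3
D D f = 90x^3 + 24x^2
Δ D f = 90x^3 + 159x^2 + 114x + 61/2
(θ + D + Δ) D f = 90x^4 + 204x^3 + 183x^2 + 114x + 61/2
E_{1/2} (θ + D + Δ) D f = 90x^4 + 384x^3 + 624x^2 + 495x + 1315/8
S_{-2} E_{1/2} (θ + D + Δ) D f = 1440x^4 - 3072x^3 + 2496x^2 - 990x + 1315/8


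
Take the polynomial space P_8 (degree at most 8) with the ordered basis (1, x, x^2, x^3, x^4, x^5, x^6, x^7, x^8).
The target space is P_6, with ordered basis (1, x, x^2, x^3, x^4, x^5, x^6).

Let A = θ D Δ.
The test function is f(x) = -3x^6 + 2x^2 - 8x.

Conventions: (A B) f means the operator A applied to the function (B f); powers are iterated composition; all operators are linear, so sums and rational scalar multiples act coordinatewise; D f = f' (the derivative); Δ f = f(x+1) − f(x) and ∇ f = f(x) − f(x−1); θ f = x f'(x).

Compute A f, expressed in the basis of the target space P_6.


Δ f = -18x^5 - 45x^4 - 60x^3 - 45x^2 - 14x - 9
D Δ f = -90x^4 - 180x^3 - 180x^2 - 90x - 14
θ D Δ f = -360x^4 - 540x^3 - 360x^2 - 90x

g(x) = -360x^4 - 540x^3 - 360x^2 - 90x


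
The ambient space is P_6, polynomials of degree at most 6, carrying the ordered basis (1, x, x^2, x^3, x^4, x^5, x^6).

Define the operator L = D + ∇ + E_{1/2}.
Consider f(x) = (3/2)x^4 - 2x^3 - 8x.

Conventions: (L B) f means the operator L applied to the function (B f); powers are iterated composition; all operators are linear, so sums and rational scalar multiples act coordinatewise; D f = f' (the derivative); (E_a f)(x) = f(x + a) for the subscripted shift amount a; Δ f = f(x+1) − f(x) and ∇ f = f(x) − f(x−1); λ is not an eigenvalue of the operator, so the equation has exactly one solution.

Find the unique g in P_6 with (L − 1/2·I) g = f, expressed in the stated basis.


the result is g(x) = 3x^4 - 64x^3 + 987x^2 - 10201x + 421081/8

write g with unknown coordinates in the stated basis and equate coefficients in (L − 1/2·I) g = f
solving from the highest basis element down gives g = 3x^4 - 64x^3 + 987x^2 - 10201x + 421081/8
check: L g = 3x^4 - 34x^3 + (987/2)x^2 - (10217/2)x + 421081/16
so L g − 1/2·g = (3/2)x^4 - 2x^3 - 8x = f ✓


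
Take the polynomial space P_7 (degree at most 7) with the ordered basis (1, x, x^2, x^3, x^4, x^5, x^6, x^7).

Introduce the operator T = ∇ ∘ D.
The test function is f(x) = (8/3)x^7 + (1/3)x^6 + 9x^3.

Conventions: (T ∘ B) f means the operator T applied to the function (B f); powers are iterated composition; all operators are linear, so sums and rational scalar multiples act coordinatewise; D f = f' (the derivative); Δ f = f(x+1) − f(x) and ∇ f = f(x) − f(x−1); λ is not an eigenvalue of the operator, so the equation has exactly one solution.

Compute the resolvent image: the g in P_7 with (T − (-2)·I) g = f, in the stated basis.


write g with unknown coordinates in the stated basis and equate coefficients in (T − (-2)·I) g = f
solving from the highest basis element down gives g = (4/3)x^7 + (1/6)x^6 - 28x^5 + (135/2)x^4 + (1177/6)x^3 - 760x^2 + 71x + 10241/12
check: T g = 56x^5 - 135x^4 - (1150/3)x^3 + 1520x^2 - 142x - 10241/6
so T g − (-2)·g = (8/3)x^7 + (1/3)x^6 + 9x^3 = f ✓

the result is g(x) = (4/3)x^7 + (1/6)x^6 - 28x^5 + (135/2)x^4 + (1177/6)x^3 - 760x^2 + 71x + 10241/12


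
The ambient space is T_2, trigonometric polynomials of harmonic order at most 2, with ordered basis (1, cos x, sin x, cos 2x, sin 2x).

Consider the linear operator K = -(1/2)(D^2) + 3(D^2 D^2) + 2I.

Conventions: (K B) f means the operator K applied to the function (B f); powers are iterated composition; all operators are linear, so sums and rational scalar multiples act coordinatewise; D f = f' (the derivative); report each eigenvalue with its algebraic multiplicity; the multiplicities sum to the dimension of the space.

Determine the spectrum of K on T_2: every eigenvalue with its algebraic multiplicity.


image of 1: 2
image of cos x: (11/2)cos x
image of sin x: (11/2)sin x
image of cos 2x: 52cos 2x
image of sin 2x: 52sin 2x
the matrix is diagonal; its diagonal is (2, 11/2, 11/2, 52, 52)
for a triangular matrix the eigenvalues are the diagonal entries, with algebraic multiplicity their repetition count

λ = 2 (multiplicity 1), λ = 11/2 (multiplicity 2), λ = 52 (multiplicity 2)


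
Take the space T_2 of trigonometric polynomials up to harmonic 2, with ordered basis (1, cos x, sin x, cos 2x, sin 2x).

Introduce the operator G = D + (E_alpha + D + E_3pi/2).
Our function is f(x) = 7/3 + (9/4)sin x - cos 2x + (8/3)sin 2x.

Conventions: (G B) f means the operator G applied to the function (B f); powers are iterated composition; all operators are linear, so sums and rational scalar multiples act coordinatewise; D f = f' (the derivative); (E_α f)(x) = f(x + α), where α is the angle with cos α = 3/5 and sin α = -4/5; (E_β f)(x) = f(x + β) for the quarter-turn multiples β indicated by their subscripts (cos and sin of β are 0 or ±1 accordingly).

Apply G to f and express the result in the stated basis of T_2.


D f = (9/4)cos x + (16/3)cos 2x + 2sin 2x
E_alpha f = 7/3 - (9/5)cos x + (27/20)sin x - (57/25)cos 2x - (128/75)sin 2x
D f = (9/4)cos x + (16/3)cos 2x + 2sin 2x
E_3pi/2 f = 7/3 - (9/4)cos x + cos 2x - (8/3)sin 2x
(E_alpha + D + E_3pi/2) f = 14/3 - (9/5)cos x + (27/20)sin x + (304/75)cos 2x - (178/75)sin 2x
(D + (E_alpha + D + E_3pi/2)) f = 14/3 + (9/20)cos x + (27/20)sin x + (704/75)cos 2x - (28/75)sin 2x

the result is g(x) = 14/3 + (9/20)cos x + (27/20)sin x + (704/75)cos 2x - (28/75)sin 2x


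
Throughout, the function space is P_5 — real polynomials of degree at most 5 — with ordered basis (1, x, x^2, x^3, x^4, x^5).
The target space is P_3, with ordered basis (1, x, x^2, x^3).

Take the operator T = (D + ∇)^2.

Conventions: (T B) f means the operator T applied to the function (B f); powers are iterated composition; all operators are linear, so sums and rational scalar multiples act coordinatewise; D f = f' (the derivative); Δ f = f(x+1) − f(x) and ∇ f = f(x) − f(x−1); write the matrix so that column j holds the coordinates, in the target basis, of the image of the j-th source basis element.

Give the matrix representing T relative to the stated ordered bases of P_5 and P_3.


the matrix is [[0, 0, 8, -12, 22, -40]; [0, 0, 0, 24, -48, 110]; [0, 0, 0, 0, 48, -120]; [0, 0, 0, 0, 0, 80]] (rows listed top to bottom)

image of 1: 0
image of x: 0
image of x^2: 8
image of x^3: 24x - 12
image of x^4: 48x^2 - 48x + 22
image of x^5: 80x^3 - 120x^2 + 110x - 40
each image's coordinates form column j of the matrix
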